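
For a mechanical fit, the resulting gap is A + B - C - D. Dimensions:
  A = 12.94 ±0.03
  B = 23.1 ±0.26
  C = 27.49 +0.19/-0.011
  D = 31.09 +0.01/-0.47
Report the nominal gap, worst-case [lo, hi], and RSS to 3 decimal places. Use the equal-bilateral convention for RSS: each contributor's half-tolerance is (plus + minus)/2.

nominal=-22.540 wc=[-23.030,-21.769] rss=0.369

Stack each dimension's contribution:
  +A: nom +12.940 → Σnom=12.940; wc +0.030/-0.030 → slack +0.030/-0.030; half-tol=0.030, Σhalf²=0.000900
  +B: nom +23.100 → Σnom=36.040; wc +0.260/-0.260 → slack +0.290/-0.290; half-tol=0.260, Σhalf²=0.068500
  -C: nom -27.490 → Σnom=8.550; wc +0.011/-0.190 → slack +0.301/-0.480; half-tol=0.101, Σhalf²=0.078600
  -D: nom -31.090 → Σnom=-22.540; wc +0.470/-0.010 → slack +0.771/-0.490; half-tol=0.240, Σhalf²=0.136200
Nominal = -22.540. Worst-case = [-22.540 - 0.490, -22.540 + 0.771] = [-23.030, -21.769]. RSS = √0.136200 = 0.369.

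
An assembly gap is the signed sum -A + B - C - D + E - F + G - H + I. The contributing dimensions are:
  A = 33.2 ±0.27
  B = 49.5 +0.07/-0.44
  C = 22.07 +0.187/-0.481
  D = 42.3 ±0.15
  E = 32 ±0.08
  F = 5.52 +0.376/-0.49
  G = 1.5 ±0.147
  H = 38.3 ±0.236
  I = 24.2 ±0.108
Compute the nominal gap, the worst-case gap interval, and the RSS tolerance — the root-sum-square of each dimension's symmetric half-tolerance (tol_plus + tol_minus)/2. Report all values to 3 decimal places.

Stack each dimension's contribution:
  -A: nom -33.200 → Σnom=-33.200; wc +0.270/-0.270 → slack +0.270/-0.270; half-tol=0.270, Σhalf²=0.072900
  +B: nom +49.500 → Σnom=16.300; wc +0.070/-0.440 → slack +0.340/-0.710; half-tol=0.255, Σhalf²=0.137925
  -C: nom -22.070 → Σnom=-5.770; wc +0.481/-0.187 → slack +0.821/-0.897; half-tol=0.334, Σhalf²=0.249481
  -D: nom -42.300 → Σnom=-48.070; wc +0.150/-0.150 → slack +0.971/-1.047; half-tol=0.150, Σhalf²=0.271981
  +E: nom +32.000 → Σnom=-16.070; wc +0.080/-0.080 → slack +1.051/-1.127; half-tol=0.080, Σhalf²=0.278381
  -F: nom -5.520 → Σnom=-21.590; wc +0.490/-0.376 → slack +1.541/-1.503; half-tol=0.433, Σhalf²=0.465870
  +G: nom +1.500 → Σnom=-20.090; wc +0.147/-0.147 → slack +1.688/-1.650; half-tol=0.147, Σhalf²=0.487479
  -H: nom -38.300 → Σnom=-58.390; wc +0.236/-0.236 → slack +1.924/-1.886; half-tol=0.236, Σhalf²=0.543175
  +I: nom +24.200 → Σnom=-34.190; wc +0.108/-0.108 → slack +2.032/-1.994; half-tol=0.108, Σhalf²=0.554839
Nominal = -34.190. Worst-case = [-34.190 - 1.994, -34.190 + 2.032] = [-36.184, -32.158]. RSS = √0.554839 = 0.745.

nominal=-34.190 wc=[-36.184,-32.158] rss=0.745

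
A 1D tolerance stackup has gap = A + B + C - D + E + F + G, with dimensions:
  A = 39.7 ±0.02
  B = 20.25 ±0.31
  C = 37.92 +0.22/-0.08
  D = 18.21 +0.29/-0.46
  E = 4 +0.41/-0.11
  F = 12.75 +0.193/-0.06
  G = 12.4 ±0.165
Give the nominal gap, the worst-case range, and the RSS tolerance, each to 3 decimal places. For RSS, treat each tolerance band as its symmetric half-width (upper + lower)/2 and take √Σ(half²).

Stack each dimension's contribution:
  +A: nom +39.700 → Σnom=39.700; wc +0.020/-0.020 → slack +0.020/-0.020; half-tol=0.020, Σhalf²=0.000400
  +B: nom +20.250 → Σnom=59.950; wc +0.310/-0.310 → slack +0.330/-0.330; half-tol=0.310, Σhalf²=0.096500
  +C: nom +37.920 → Σnom=97.870; wc +0.220/-0.080 → slack +0.550/-0.410; half-tol=0.150, Σhalf²=0.119000
  -D: nom -18.210 → Σnom=79.660; wc +0.460/-0.290 → slack +1.010/-0.700; half-tol=0.375, Σhalf²=0.259625
  +E: nom +4.000 → Σnom=83.660; wc +0.410/-0.110 → slack +1.420/-0.810; half-tol=0.260, Σhalf²=0.327225
  +F: nom +12.750 → Σnom=96.410; wc +0.193/-0.060 → slack +1.613/-0.870; half-tol=0.127, Σhalf²=0.343227
  +G: nom +12.400 → Σnom=108.810; wc +0.165/-0.165 → slack +1.778/-1.035; half-tol=0.165, Σhalf²=0.370452
Nominal = 108.810. Worst-case = [108.810 - 1.035, 108.810 + 1.778] = [107.775, 110.588]. RSS = √0.370452 = 0.609.

nominal=108.810 wc=[107.775,110.588] rss=0.609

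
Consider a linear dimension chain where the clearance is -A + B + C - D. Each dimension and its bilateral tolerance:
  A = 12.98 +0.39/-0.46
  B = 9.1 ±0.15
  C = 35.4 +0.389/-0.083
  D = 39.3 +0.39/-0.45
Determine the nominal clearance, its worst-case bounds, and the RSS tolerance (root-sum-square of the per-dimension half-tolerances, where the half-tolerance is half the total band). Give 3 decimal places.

Stack each dimension's contribution:
  -A: nom -12.980 → Σnom=-12.980; wc +0.460/-0.390 → slack +0.460/-0.390; half-tol=0.425, Σhalf²=0.180625
  +B: nom +9.100 → Σnom=-3.880; wc +0.150/-0.150 → slack +0.610/-0.540; half-tol=0.150, Σhalf²=0.203125
  +C: nom +35.400 → Σnom=31.520; wc +0.389/-0.083 → slack +0.999/-0.623; half-tol=0.236, Σhalf²=0.258821
  -D: nom -39.300 → Σnom=-7.780; wc +0.450/-0.390 → slack +1.449/-1.013; half-tol=0.420, Σhalf²=0.435221
Nominal = -7.780. Worst-case = [-7.780 - 1.013, -7.780 + 1.449] = [-8.793, -6.331]. RSS = √0.435221 = 0.660.

nominal=-7.780 wc=[-8.793,-6.331] rss=0.660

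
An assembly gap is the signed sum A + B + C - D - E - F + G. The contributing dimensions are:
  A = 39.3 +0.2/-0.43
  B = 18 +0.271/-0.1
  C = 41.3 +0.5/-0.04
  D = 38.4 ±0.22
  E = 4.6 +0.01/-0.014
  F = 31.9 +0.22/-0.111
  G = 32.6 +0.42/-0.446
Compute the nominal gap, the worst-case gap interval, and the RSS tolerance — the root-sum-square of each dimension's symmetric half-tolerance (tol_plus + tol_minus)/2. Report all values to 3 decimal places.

nominal=56.300 wc=[54.834,58.036] rss=0.686

Stack each dimension's contribution:
  +A: nom +39.300 → Σnom=39.300; wc +0.200/-0.430 → slack +0.200/-0.430; half-tol=0.315, Σhalf²=0.099225
  +B: nom +18.000 → Σnom=57.300; wc +0.271/-0.100 → slack +0.471/-0.530; half-tol=0.185, Σhalf²=0.133635
  +C: nom +41.300 → Σnom=98.600; wc +0.500/-0.040 → slack +0.971/-0.570; half-tol=0.270, Σhalf²=0.206535
  -D: nom -38.400 → Σnom=60.200; wc +0.220/-0.220 → slack +1.191/-0.790; half-tol=0.220, Σhalf²=0.254935
  -E: nom -4.600 → Σnom=55.600; wc +0.014/-0.010 → slack +1.205/-0.800; half-tol=0.012, Σhalf²=0.255079
  -F: nom -31.900 → Σnom=23.700; wc +0.111/-0.220 → slack +1.316/-1.020; half-tol=0.166, Σhalf²=0.282469
  +G: nom +32.600 → Σnom=56.300; wc +0.420/-0.446 → slack +1.736/-1.466; half-tol=0.433, Σhalf²=0.469958
Nominal = 56.300. Worst-case = [56.300 - 1.466, 56.300 + 1.736] = [54.834, 58.036]. RSS = √0.469958 = 0.686.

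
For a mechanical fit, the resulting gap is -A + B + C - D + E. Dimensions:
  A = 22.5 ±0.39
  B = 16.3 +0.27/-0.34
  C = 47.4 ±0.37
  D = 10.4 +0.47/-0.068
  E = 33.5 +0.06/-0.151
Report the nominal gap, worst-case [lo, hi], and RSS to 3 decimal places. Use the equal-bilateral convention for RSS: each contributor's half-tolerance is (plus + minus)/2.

nominal=64.300 wc=[62.579,65.458] rss=0.682

Stack each dimension's contribution:
  -A: nom -22.500 → Σnom=-22.500; wc +0.390/-0.390 → slack +0.390/-0.390; half-tol=0.390, Σhalf²=0.152100
  +B: nom +16.300 → Σnom=-6.200; wc +0.270/-0.340 → slack +0.660/-0.730; half-tol=0.305, Σhalf²=0.245125
  +C: nom +47.400 → Σnom=41.200; wc +0.370/-0.370 → slack +1.030/-1.100; half-tol=0.370, Σhalf²=0.382025
  -D: nom -10.400 → Σnom=30.800; wc +0.068/-0.470 → slack +1.098/-1.570; half-tol=0.269, Σhalf²=0.454386
  +E: nom +33.500 → Σnom=64.300; wc +0.060/-0.151 → slack +1.158/-1.721; half-tol=0.105, Σhalf²=0.465516
Nominal = 64.300. Worst-case = [64.300 - 1.721, 64.300 + 1.158] = [62.579, 65.458]. RSS = √0.465516 = 0.682.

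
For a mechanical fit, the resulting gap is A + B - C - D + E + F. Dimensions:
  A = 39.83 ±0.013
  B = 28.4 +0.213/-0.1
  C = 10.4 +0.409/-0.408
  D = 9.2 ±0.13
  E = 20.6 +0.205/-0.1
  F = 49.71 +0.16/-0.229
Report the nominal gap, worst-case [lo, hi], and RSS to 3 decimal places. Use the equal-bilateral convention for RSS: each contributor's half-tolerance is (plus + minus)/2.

nominal=118.940 wc=[117.959,120.069] rss=0.519

Stack each dimension's contribution:
  +A: nom +39.830 → Σnom=39.830; wc +0.013/-0.013 → slack +0.013/-0.013; half-tol=0.013, Σhalf²=0.000169
  +B: nom +28.400 → Σnom=68.230; wc +0.213/-0.100 → slack +0.226/-0.113; half-tol=0.157, Σhalf²=0.024661
  -C: nom -10.400 → Σnom=57.830; wc +0.408/-0.409 → slack +0.634/-0.522; half-tol=0.408, Σhalf²=0.191533
  -D: nom -9.200 → Σnom=48.630; wc +0.130/-0.130 → slack +0.764/-0.652; half-tol=0.130, Σhalf²=0.208433
  +E: nom +20.600 → Σnom=69.230; wc +0.205/-0.100 → slack +0.969/-0.752; half-tol=0.152, Σhalf²=0.231690
  +F: nom +49.710 → Σnom=118.940; wc +0.160/-0.229 → slack +1.129/-0.981; half-tol=0.195, Σhalf²=0.269520
Nominal = 118.940. Worst-case = [118.940 - 0.981, 118.940 + 1.129] = [117.959, 120.069]. RSS = √0.269520 = 0.519.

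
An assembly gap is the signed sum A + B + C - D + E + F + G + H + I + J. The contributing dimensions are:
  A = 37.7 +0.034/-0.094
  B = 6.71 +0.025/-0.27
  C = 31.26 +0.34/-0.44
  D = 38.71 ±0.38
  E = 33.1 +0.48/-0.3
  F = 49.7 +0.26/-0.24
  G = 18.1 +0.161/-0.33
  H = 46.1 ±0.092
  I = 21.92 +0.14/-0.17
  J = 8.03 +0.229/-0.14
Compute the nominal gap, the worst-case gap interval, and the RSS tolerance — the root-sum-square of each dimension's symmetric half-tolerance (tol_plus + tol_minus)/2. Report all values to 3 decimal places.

nominal=213.910 wc=[211.454,216.051] rss=0.815

Stack each dimension's contribution:
  +A: nom +37.700 → Σnom=37.700; wc +0.034/-0.094 → slack +0.034/-0.094; half-tol=0.064, Σhalf²=0.004096
  +B: nom +6.710 → Σnom=44.410; wc +0.025/-0.270 → slack +0.059/-0.364; half-tol=0.148, Σhalf²=0.025852
  +C: nom +31.260 → Σnom=75.670; wc +0.340/-0.440 → slack +0.399/-0.804; half-tol=0.390, Σhalf²=0.177952
  -D: nom -38.710 → Σnom=36.960; wc +0.380/-0.380 → slack +0.779/-1.184; half-tol=0.380, Σhalf²=0.322352
  +E: nom +33.100 → Σnom=70.060; wc +0.480/-0.300 → slack +1.259/-1.484; half-tol=0.390, Σhalf²=0.474452
  +F: nom +49.700 → Σnom=119.760; wc +0.260/-0.240 → slack +1.519/-1.724; half-tol=0.250, Σhalf²=0.536952
  +G: nom +18.100 → Σnom=137.860; wc +0.161/-0.330 → slack +1.680/-2.054; half-tol=0.245, Σhalf²=0.597222
  +H: nom +46.100 → Σnom=183.960; wc +0.092/-0.092 → slack +1.772/-2.146; half-tol=0.092, Σhalf²=0.605687
  +I: nom +21.920 → Σnom=205.880; wc +0.140/-0.170 → slack +1.912/-2.316; half-tol=0.155, Σhalf²=0.629711
  +J: nom +8.030 → Σnom=213.910; wc +0.229/-0.140 → slack +2.141/-2.456; half-tol=0.184, Σhalf²=0.663752
Nominal = 213.910. Worst-case = [213.910 - 2.456, 213.910 + 2.141] = [211.454, 216.051]. RSS = √0.663752 = 0.815.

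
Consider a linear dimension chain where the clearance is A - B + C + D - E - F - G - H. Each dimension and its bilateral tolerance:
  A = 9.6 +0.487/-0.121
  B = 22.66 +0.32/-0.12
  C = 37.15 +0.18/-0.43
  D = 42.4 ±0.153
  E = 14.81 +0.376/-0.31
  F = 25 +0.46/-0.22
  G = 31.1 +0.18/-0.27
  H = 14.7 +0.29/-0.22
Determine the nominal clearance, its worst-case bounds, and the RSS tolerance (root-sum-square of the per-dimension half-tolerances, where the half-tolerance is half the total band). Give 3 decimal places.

nominal=-19.120 wc=[-21.450,-17.160] rss=0.779

Stack each dimension's contribution:
  +A: nom +9.600 → Σnom=9.600; wc +0.487/-0.121 → slack +0.487/-0.121; half-tol=0.304, Σhalf²=0.092416
  -B: nom -22.660 → Σnom=-13.060; wc +0.120/-0.320 → slack +0.607/-0.441; half-tol=0.220, Σhalf²=0.140816
  +C: nom +37.150 → Σnom=24.090; wc +0.180/-0.430 → slack +0.787/-0.871; half-tol=0.305, Σhalf²=0.233841
  +D: nom +42.400 → Σnom=66.490; wc +0.153/-0.153 → slack +0.940/-1.024; half-tol=0.153, Σhalf²=0.257250
  -E: nom -14.810 → Σnom=51.680; wc +0.310/-0.376 → slack +1.250/-1.400; half-tol=0.343, Σhalf²=0.374899
  -F: nom -25.000 → Σnom=26.680; wc +0.220/-0.460 → slack +1.470/-1.860; half-tol=0.340, Σhalf²=0.490499
  -G: nom -31.100 → Σnom=-4.420; wc +0.270/-0.180 → slack +1.740/-2.040; half-tol=0.225, Σhalf²=0.541124
  -H: nom -14.700 → Σnom=-19.120; wc +0.220/-0.290 → slack +1.960/-2.330; half-tol=0.255, Σhalf²=0.606149
Nominal = -19.120. Worst-case = [-19.120 - 2.330, -19.120 + 1.960] = [-21.450, -17.160]. RSS = √0.606149 = 0.779.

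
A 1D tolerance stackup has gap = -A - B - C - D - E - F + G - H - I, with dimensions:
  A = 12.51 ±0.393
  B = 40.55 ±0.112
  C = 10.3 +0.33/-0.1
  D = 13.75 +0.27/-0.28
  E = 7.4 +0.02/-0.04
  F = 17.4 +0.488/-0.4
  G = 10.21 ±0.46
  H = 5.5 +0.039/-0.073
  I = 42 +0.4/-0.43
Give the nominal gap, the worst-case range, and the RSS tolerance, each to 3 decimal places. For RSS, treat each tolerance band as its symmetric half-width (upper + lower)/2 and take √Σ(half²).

Stack each dimension's contribution:
  -A: nom -12.510 → Σnom=-12.510; wc +0.393/-0.393 → slack +0.393/-0.393; half-tol=0.393, Σhalf²=0.154449
  -B: nom -40.550 → Σnom=-53.060; wc +0.112/-0.112 → slack +0.505/-0.505; half-tol=0.112, Σhalf²=0.166993
  -C: nom -10.300 → Σnom=-63.360; wc +0.100/-0.330 → slack +0.605/-0.835; half-tol=0.215, Σhalf²=0.213218
  -D: nom -13.750 → Σnom=-77.110; wc +0.280/-0.270 → slack +0.885/-1.105; half-tol=0.275, Σhalf²=0.288843
  -E: nom -7.400 → Σnom=-84.510; wc +0.040/-0.020 → slack +0.925/-1.125; half-tol=0.030, Σhalf²=0.289743
  -F: nom -17.400 → Σnom=-101.910; wc +0.400/-0.488 → slack +1.325/-1.613; half-tol=0.444, Σhalf²=0.486879
  +G: nom +10.210 → Σnom=-91.700; wc +0.460/-0.460 → slack +1.785/-2.073; half-tol=0.460, Σhalf²=0.698479
  -H: nom -5.500 → Σnom=-97.200; wc +0.073/-0.039 → slack +1.858/-2.112; half-tol=0.056, Σhalf²=0.701615
  -I: nom -42.000 → Σnom=-139.200; wc +0.430/-0.400 → slack +2.288/-2.512; half-tol=0.415, Σhalf²=0.873840
Nominal = -139.200. Worst-case = [-139.200 - 2.512, -139.200 + 2.288] = [-141.712, -136.912]. RSS = √0.873840 = 0.935.

nominal=-139.200 wc=[-141.712,-136.912] rss=0.935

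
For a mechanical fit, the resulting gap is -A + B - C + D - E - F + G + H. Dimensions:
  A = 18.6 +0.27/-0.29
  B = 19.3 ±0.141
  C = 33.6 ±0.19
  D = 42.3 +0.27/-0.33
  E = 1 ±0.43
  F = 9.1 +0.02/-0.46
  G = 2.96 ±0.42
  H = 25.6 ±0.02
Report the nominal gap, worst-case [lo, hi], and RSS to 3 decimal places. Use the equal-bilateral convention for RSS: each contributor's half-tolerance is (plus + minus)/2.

Stack each dimension's contribution:
  -A: nom -18.600 → Σnom=-18.600; wc +0.290/-0.270 → slack +0.290/-0.270; half-tol=0.280, Σhalf²=0.078400
  +B: nom +19.300 → Σnom=0.700; wc +0.141/-0.141 → slack +0.431/-0.411; half-tol=0.141, Σhalf²=0.098281
  -C: nom -33.600 → Σnom=-32.900; wc +0.190/-0.190 → slack +0.621/-0.601; half-tol=0.190, Σhalf²=0.134381
  +D: nom +42.300 → Σnom=9.400; wc +0.270/-0.330 → slack +0.891/-0.931; half-tol=0.300, Σhalf²=0.224381
  -E: nom -1.000 → Σnom=8.400; wc +0.430/-0.430 → slack +1.321/-1.361; half-tol=0.430, Σhalf²=0.409281
  -F: nom -9.100 → Σnom=-0.700; wc +0.460/-0.020 → slack +1.781/-1.381; half-tol=0.240, Σhalf²=0.466881
  +G: nom +2.960 → Σnom=2.260; wc +0.420/-0.420 → slack +2.201/-1.801; half-tol=0.420, Σhalf²=0.643281
  +H: nom +25.600 → Σnom=27.860; wc +0.020/-0.020 → slack +2.221/-1.821; half-tol=0.020, Σhalf²=0.643681
Nominal = 27.860. Worst-case = [27.860 - 1.821, 27.860 + 2.221] = [26.039, 30.081]. RSS = √0.643681 = 0.802.

nominal=27.860 wc=[26.039,30.081] rss=0.802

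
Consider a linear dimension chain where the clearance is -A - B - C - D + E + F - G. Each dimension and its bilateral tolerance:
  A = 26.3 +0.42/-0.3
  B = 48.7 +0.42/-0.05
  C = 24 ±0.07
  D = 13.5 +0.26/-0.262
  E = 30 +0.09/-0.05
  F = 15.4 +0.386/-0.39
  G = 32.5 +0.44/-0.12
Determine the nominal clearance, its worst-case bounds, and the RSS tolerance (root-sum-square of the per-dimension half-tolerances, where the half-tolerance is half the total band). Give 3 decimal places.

Stack each dimension's contribution:
  -A: nom -26.300 → Σnom=-26.300; wc +0.300/-0.420 → slack +0.300/-0.420; half-tol=0.360, Σhalf²=0.129600
  -B: nom -48.700 → Σnom=-75.000; wc +0.050/-0.420 → slack +0.350/-0.840; half-tol=0.235, Σhalf²=0.184825
  -C: nom -24.000 → Σnom=-99.000; wc +0.070/-0.070 → slack +0.420/-0.910; half-tol=0.070, Σhalf²=0.189725
  -D: nom -13.500 → Σnom=-112.500; wc +0.262/-0.260 → slack +0.682/-1.170; half-tol=0.261, Σhalf²=0.257846
  +E: nom +30.000 → Σnom=-82.500; wc +0.090/-0.050 → slack +0.772/-1.220; half-tol=0.070, Σhalf²=0.262746
  +F: nom +15.400 → Σnom=-67.100; wc +0.386/-0.390 → slack +1.158/-1.610; half-tol=0.388, Σhalf²=0.413290
  -G: nom -32.500 → Σnom=-99.600; wc +0.120/-0.440 → slack +1.278/-2.050; half-tol=0.280, Σhalf²=0.491690
Nominal = -99.600. Worst-case = [-99.600 - 2.050, -99.600 + 1.278] = [-101.650, -98.322]. RSS = √0.491690 = 0.701.

nominal=-99.600 wc=[-101.650,-98.322] rss=0.701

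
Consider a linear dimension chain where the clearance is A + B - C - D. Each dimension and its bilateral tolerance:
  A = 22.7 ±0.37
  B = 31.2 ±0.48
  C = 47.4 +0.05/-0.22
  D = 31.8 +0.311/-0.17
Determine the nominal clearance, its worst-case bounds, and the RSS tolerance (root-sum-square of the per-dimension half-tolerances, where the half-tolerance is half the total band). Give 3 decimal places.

nominal=-25.300 wc=[-26.511,-24.060] rss=0.666

Stack each dimension's contribution:
  +A: nom +22.700 → Σnom=22.700; wc +0.370/-0.370 → slack +0.370/-0.370; half-tol=0.370, Σhalf²=0.136900
  +B: nom +31.200 → Σnom=53.900; wc +0.480/-0.480 → slack +0.850/-0.850; half-tol=0.480, Σhalf²=0.367300
  -C: nom -47.400 → Σnom=6.500; wc +0.220/-0.050 → slack +1.070/-0.900; half-tol=0.135, Σhalf²=0.385525
  -D: nom -31.800 → Σnom=-25.300; wc +0.170/-0.311 → slack +1.240/-1.211; half-tol=0.240, Σhalf²=0.443365
Nominal = -25.300. Worst-case = [-25.300 - 1.211, -25.300 + 1.240] = [-26.511, -24.060]. RSS = √0.443365 = 0.666.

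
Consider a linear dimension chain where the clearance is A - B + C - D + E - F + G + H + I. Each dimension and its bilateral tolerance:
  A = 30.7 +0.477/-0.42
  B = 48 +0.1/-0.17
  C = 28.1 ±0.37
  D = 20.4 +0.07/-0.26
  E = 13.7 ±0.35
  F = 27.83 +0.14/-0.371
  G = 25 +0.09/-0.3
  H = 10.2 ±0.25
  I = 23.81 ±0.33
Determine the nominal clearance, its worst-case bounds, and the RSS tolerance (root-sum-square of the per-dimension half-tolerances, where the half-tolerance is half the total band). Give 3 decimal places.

Stack each dimension's contribution:
  +A: nom +30.700 → Σnom=30.700; wc +0.477/-0.420 → slack +0.477/-0.420; half-tol=0.449, Σhalf²=0.201152
  -B: nom -48.000 → Σnom=-17.300; wc +0.170/-0.100 → slack +0.647/-0.520; half-tol=0.135, Σhalf²=0.219377
  +C: nom +28.100 → Σnom=10.800; wc +0.370/-0.370 → slack +1.017/-0.890; half-tol=0.370, Σhalf²=0.356277
  -D: nom -20.400 → Σnom=-9.600; wc +0.260/-0.070 → slack +1.277/-0.960; half-tol=0.165, Σhalf²=0.383502
  +E: nom +13.700 → Σnom=4.100; wc +0.350/-0.350 → slack +1.627/-1.310; half-tol=0.350, Σhalf²=0.506002
  -F: nom -27.830 → Σnom=-23.730; wc +0.371/-0.140 → slack +1.998/-1.450; half-tol=0.256, Σhalf²=0.571283
  +G: nom +25.000 → Σnom=1.270; wc +0.090/-0.300 → slack +2.088/-1.750; half-tol=0.195, Σhalf²=0.609308
  +H: nom +10.200 → Σnom=11.470; wc +0.250/-0.250 → slack +2.338/-2.000; half-tol=0.250, Σhalf²=0.671808
  +I: nom +23.810 → Σnom=35.280; wc +0.330/-0.330 → slack +2.668/-2.330; half-tol=0.330, Σhalf²=0.780707
Nominal = 35.280. Worst-case = [35.280 - 2.330, 35.280 + 2.668] = [32.950, 37.948]. RSS = √0.780707 = 0.884.

nominal=35.280 wc=[32.950,37.948] rss=0.884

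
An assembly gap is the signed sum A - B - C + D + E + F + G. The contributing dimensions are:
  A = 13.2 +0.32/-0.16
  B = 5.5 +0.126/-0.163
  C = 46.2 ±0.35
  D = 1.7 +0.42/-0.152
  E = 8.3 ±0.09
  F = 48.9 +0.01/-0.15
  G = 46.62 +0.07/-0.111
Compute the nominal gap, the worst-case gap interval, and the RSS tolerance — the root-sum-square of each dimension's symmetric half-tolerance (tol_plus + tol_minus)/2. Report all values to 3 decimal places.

nominal=67.020 wc=[65.881,68.443] rss=0.553

Stack each dimension's contribution:
  +A: nom +13.200 → Σnom=13.200; wc +0.320/-0.160 → slack +0.320/-0.160; half-tol=0.240, Σhalf²=0.057600
  -B: nom -5.500 → Σnom=7.700; wc +0.163/-0.126 → slack +0.483/-0.286; half-tol=0.145, Σhalf²=0.078480
  -C: nom -46.200 → Σnom=-38.500; wc +0.350/-0.350 → slack +0.833/-0.636; half-tol=0.350, Σhalf²=0.200980
  +D: nom +1.700 → Σnom=-36.800; wc +0.420/-0.152 → slack +1.253/-0.788; half-tol=0.286, Σhalf²=0.282776
  +E: nom +8.300 → Σnom=-28.500; wc +0.090/-0.090 → slack +1.343/-0.878; half-tol=0.090, Σhalf²=0.290876
  +F: nom +48.900 → Σnom=20.400; wc +0.010/-0.150 → slack +1.353/-1.028; half-tol=0.080, Σhalf²=0.297276
  +G: nom +46.620 → Σnom=67.020; wc +0.070/-0.111 → slack +1.423/-1.139; half-tol=0.090, Σhalf²=0.305466
Nominal = 67.020. Worst-case = [67.020 - 1.139, 67.020 + 1.423] = [65.881, 68.443]. RSS = √0.305466 = 0.553.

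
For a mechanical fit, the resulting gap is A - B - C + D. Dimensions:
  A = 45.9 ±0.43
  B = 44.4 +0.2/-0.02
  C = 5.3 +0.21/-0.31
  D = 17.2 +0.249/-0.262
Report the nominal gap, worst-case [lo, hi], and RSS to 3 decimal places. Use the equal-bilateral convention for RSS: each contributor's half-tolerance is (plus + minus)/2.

nominal=13.400 wc=[12.298,14.409] rss=0.574

Stack each dimension's contribution:
  +A: nom +45.900 → Σnom=45.900; wc +0.430/-0.430 → slack +0.430/-0.430; half-tol=0.430, Σhalf²=0.184900
  -B: nom -44.400 → Σnom=1.500; wc +0.020/-0.200 → slack +0.450/-0.630; half-tol=0.110, Σhalf²=0.197000
  -C: nom -5.300 → Σnom=-3.800; wc +0.310/-0.210 → slack +0.760/-0.840; half-tol=0.260, Σhalf²=0.264600
  +D: nom +17.200 → Σnom=13.400; wc +0.249/-0.262 → slack +1.009/-1.102; half-tol=0.256, Σhalf²=0.329880
Nominal = 13.400. Worst-case = [13.400 - 1.102, 13.400 + 1.009] = [12.298, 14.409]. RSS = √0.329880 = 0.574.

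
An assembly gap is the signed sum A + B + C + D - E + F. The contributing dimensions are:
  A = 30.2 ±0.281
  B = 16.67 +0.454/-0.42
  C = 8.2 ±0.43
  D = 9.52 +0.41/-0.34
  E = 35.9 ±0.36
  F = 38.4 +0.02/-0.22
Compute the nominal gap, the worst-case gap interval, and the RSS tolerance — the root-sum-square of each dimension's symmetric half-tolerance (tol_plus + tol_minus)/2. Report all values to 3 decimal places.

Stack each dimension's contribution:
  +A: nom +30.200 → Σnom=30.200; wc +0.281/-0.281 → slack +0.281/-0.281; half-tol=0.281, Σhalf²=0.078961
  +B: nom +16.670 → Σnom=46.870; wc +0.454/-0.420 → slack +0.735/-0.701; half-tol=0.437, Σhalf²=0.269930
  +C: nom +8.200 → Σnom=55.070; wc +0.430/-0.430 → slack +1.165/-1.131; half-tol=0.430, Σhalf²=0.454830
  +D: nom +9.520 → Σnom=64.590; wc +0.410/-0.340 → slack +1.575/-1.471; half-tol=0.375, Σhalf²=0.595455
  -E: nom -35.900 → Σnom=28.690; wc +0.360/-0.360 → slack +1.935/-1.831; half-tol=0.360, Σhalf²=0.725055
  +F: nom +38.400 → Σnom=67.090; wc +0.020/-0.220 → slack +1.955/-2.051; half-tol=0.120, Σhalf²=0.739455
Nominal = 67.090. Worst-case = [67.090 - 2.051, 67.090 + 1.955] = [65.039, 69.045]. RSS = √0.739455 = 0.860.

nominal=67.090 wc=[65.039,69.045] rss=0.860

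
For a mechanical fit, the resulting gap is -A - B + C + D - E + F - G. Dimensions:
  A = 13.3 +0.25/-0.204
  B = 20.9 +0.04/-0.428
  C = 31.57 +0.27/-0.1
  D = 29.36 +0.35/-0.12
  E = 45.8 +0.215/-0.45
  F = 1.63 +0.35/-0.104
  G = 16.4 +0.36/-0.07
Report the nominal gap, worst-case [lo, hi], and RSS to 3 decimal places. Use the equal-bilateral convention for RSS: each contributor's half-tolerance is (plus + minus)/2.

Stack each dimension's contribution:
  -A: nom -13.300 → Σnom=-13.300; wc +0.204/-0.250 → slack +0.204/-0.250; half-tol=0.227, Σhalf²=0.051529
  -B: nom -20.900 → Σnom=-34.200; wc +0.428/-0.040 → slack +0.632/-0.290; half-tol=0.234, Σhalf²=0.106285
  +C: nom +31.570 → Σnom=-2.630; wc +0.270/-0.100 → slack +0.902/-0.390; half-tol=0.185, Σhalf²=0.140510
  +D: nom +29.360 → Σnom=26.730; wc +0.350/-0.120 → slack +1.252/-0.510; half-tol=0.235, Σhalf²=0.195735
  -E: nom -45.800 → Σnom=-19.070; wc +0.450/-0.215 → slack +1.702/-0.725; half-tol=0.333, Σhalf²=0.306291
  +F: nom +1.630 → Σnom=-17.440; wc +0.350/-0.104 → slack +2.052/-0.829; half-tol=0.227, Σhalf²=0.357820
  -G: nom -16.400 → Σnom=-33.840; wc +0.070/-0.360 → slack +2.122/-1.189; half-tol=0.215, Σhalf²=0.404045
Nominal = -33.840. Worst-case = [-33.840 - 1.189, -33.840 + 2.122] = [-35.029, -31.718]. RSS = √0.404045 = 0.636.

nominal=-33.840 wc=[-35.029,-31.718] rss=0.636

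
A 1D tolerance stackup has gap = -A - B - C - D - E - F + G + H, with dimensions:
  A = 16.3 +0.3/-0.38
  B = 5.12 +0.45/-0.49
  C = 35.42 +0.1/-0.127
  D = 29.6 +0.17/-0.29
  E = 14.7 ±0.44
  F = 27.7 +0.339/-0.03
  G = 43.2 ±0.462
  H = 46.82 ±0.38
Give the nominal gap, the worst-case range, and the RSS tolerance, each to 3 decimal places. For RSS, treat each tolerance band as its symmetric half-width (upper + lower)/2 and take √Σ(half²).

nominal=-38.820 wc=[-41.461,-36.221] rss=0.994

Stack each dimension's contribution:
  -A: nom -16.300 → Σnom=-16.300; wc +0.380/-0.300 → slack +0.380/-0.300; half-tol=0.340, Σhalf²=0.115600
  -B: nom -5.120 → Σnom=-21.420; wc +0.490/-0.450 → slack +0.870/-0.750; half-tol=0.470, Σhalf²=0.336500
  -C: nom -35.420 → Σnom=-56.840; wc +0.127/-0.100 → slack +0.997/-0.850; half-tol=0.114, Σhalf²=0.349382
  -D: nom -29.600 → Σnom=-86.440; wc +0.290/-0.170 → slack +1.287/-1.020; half-tol=0.230, Σhalf²=0.402282
  -E: nom -14.700 → Σnom=-101.140; wc +0.440/-0.440 → slack +1.727/-1.460; half-tol=0.440, Σhalf²=0.595882
  -F: nom -27.700 → Σnom=-128.840; wc +0.030/-0.339 → slack +1.757/-1.799; half-tol=0.184, Σhalf²=0.629922
  +G: nom +43.200 → Σnom=-85.640; wc +0.462/-0.462 → slack +2.219/-2.261; half-tol=0.462, Σhalf²=0.843366
  +H: nom +46.820 → Σnom=-38.820; wc +0.380/-0.380 → slack +2.599/-2.641; half-tol=0.380, Σhalf²=0.987766
Nominal = -38.820. Worst-case = [-38.820 - 2.641, -38.820 + 2.599] = [-41.461, -36.221]. RSS = √0.987766 = 0.994.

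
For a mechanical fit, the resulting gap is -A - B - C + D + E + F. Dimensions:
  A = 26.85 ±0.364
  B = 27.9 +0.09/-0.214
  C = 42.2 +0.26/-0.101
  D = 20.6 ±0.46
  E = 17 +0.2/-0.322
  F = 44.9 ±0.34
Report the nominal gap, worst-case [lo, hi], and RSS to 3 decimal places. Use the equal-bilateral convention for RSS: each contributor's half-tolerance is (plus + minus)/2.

nominal=-14.450 wc=[-16.286,-12.771] rss=0.764

Stack each dimension's contribution:
  -A: nom -26.850 → Σnom=-26.850; wc +0.364/-0.364 → slack +0.364/-0.364; half-tol=0.364, Σhalf²=0.132496
  -B: nom -27.900 → Σnom=-54.750; wc +0.214/-0.090 → slack +0.578/-0.454; half-tol=0.152, Σhalf²=0.155600
  -C: nom -42.200 → Σnom=-96.950; wc +0.101/-0.260 → slack +0.679/-0.714; half-tol=0.180, Σhalf²=0.188180
  +D: nom +20.600 → Σnom=-76.350; wc +0.460/-0.460 → slack +1.139/-1.174; half-tol=0.460, Σhalf²=0.399780
  +E: nom +17.000 → Σnom=-59.350; wc +0.200/-0.322 → slack +1.339/-1.496; half-tol=0.261, Σhalf²=0.467901
  +F: nom +44.900 → Σnom=-14.450; wc +0.340/-0.340 → slack +1.679/-1.836; half-tol=0.340, Σhalf²=0.583501
Nominal = -14.450. Worst-case = [-14.450 - 1.836, -14.450 + 1.679] = [-16.286, -12.771]. RSS = √0.583501 = 0.764.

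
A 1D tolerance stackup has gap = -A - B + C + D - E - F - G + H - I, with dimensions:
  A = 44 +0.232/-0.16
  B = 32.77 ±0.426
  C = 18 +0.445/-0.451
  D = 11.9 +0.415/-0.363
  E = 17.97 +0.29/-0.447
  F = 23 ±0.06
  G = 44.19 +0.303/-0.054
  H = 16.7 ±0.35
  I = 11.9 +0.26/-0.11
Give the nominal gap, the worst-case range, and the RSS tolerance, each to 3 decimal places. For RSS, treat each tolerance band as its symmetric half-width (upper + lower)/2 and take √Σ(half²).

Stack each dimension's contribution:
  -A: nom -44.000 → Σnom=-44.000; wc +0.160/-0.232 → slack +0.160/-0.232; half-tol=0.196, Σhalf²=0.038416
  -B: nom -32.770 → Σnom=-76.770; wc +0.426/-0.426 → slack +0.586/-0.658; half-tol=0.426, Σhalf²=0.219892
  +C: nom +18.000 → Σnom=-58.770; wc +0.445/-0.451 → slack +1.031/-1.109; half-tol=0.448, Σhalf²=0.420596
  +D: nom +11.900 → Σnom=-46.870; wc +0.415/-0.363 → slack +1.446/-1.472; half-tol=0.389, Σhalf²=0.571917
  -E: nom -17.970 → Σnom=-64.840; wc +0.447/-0.290 → slack +1.893/-1.762; half-tol=0.368, Σhalf²=0.707709
  -F: nom -23.000 → Σnom=-87.840; wc +0.060/-0.060 → slack +1.953/-1.822; half-tol=0.060, Σhalf²=0.711309
  -G: nom -44.190 → Σnom=-132.030; wc +0.054/-0.303 → slack +2.007/-2.125; half-tol=0.178, Σhalf²=0.743171
  +H: nom +16.700 → Σnom=-115.330; wc +0.350/-0.350 → slack +2.357/-2.475; half-tol=0.350, Σhalf²=0.865671
  -I: nom -11.900 → Σnom=-127.230; wc +0.110/-0.260 → slack +2.467/-2.735; half-tol=0.185, Σhalf²=0.899896
Nominal = -127.230. Worst-case = [-127.230 - 2.735, -127.230 + 2.467] = [-129.965, -124.763]. RSS = √0.899896 = 0.949.

nominal=-127.230 wc=[-129.965,-124.763] rss=0.949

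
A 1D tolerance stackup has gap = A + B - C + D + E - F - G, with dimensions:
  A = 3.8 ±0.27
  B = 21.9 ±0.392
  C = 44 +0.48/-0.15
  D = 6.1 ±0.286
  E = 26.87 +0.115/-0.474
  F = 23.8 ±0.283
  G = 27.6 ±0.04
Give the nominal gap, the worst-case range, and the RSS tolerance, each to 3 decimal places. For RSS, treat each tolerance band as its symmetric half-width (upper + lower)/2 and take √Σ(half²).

nominal=-36.730 wc=[-38.955,-35.194] rss=0.759

Stack each dimension's contribution:
  +A: nom +3.800 → Σnom=3.800; wc +0.270/-0.270 → slack +0.270/-0.270; half-tol=0.270, Σhalf²=0.072900
  +B: nom +21.900 → Σnom=25.700; wc +0.392/-0.392 → slack +0.662/-0.662; half-tol=0.392, Σhalf²=0.226564
  -C: nom -44.000 → Σnom=-18.300; wc +0.150/-0.480 → slack +0.812/-1.142; half-tol=0.315, Σhalf²=0.325789
  +D: nom +6.100 → Σnom=-12.200; wc +0.286/-0.286 → slack +1.098/-1.428; half-tol=0.286, Σhalf²=0.407585
  +E: nom +26.870 → Σnom=14.670; wc +0.115/-0.474 → slack +1.213/-1.902; half-tol=0.294, Σhalf²=0.494315
  -F: nom -23.800 → Σnom=-9.130; wc +0.283/-0.283 → slack +1.496/-2.185; half-tol=0.283, Σhalf²=0.574404
  -G: nom -27.600 → Σnom=-36.730; wc +0.040/-0.040 → slack +1.536/-2.225; half-tol=0.040, Σhalf²=0.576004
Nominal = -36.730. Worst-case = [-36.730 - 2.225, -36.730 + 1.536] = [-38.955, -35.194]. RSS = √0.576004 = 0.759.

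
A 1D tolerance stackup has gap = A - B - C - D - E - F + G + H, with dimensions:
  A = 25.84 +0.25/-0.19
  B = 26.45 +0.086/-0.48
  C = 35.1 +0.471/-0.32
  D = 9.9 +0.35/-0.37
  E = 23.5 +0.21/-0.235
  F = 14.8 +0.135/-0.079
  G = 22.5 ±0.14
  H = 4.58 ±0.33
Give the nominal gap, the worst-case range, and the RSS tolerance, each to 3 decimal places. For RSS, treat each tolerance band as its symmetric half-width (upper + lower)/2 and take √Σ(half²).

nominal=-56.830 wc=[-58.742,-54.626] rss=0.777

Stack each dimension's contribution:
  +A: nom +25.840 → Σnom=25.840; wc +0.250/-0.190 → slack +0.250/-0.190; half-tol=0.220, Σhalf²=0.048400
  -B: nom -26.450 → Σnom=-0.610; wc +0.480/-0.086 → slack +0.730/-0.276; half-tol=0.283, Σhalf²=0.128489
  -C: nom -35.100 → Σnom=-35.710; wc +0.320/-0.471 → slack +1.050/-0.747; half-tol=0.395, Σhalf²=0.284909
  -D: nom -9.900 → Σnom=-45.610; wc +0.370/-0.350 → slack +1.420/-1.097; half-tol=0.360, Σhalf²=0.414509
  -E: nom -23.500 → Σnom=-69.110; wc +0.235/-0.210 → slack +1.655/-1.307; half-tol=0.222, Σhalf²=0.464015
  -F: nom -14.800 → Σnom=-83.910; wc +0.079/-0.135 → slack +1.734/-1.442; half-tol=0.107, Σhalf²=0.475464
  +G: nom +22.500 → Σnom=-61.410; wc +0.140/-0.140 → slack +1.874/-1.582; half-tol=0.140, Σhalf²=0.495064
  +H: nom +4.580 → Σnom=-56.830; wc +0.330/-0.330 → slack +2.204/-1.912; half-tol=0.330, Σhalf²=0.603964
Nominal = -56.830. Worst-case = [-56.830 - 1.912, -56.830 + 2.204] = [-58.742, -54.626]. RSS = √0.603964 = 0.777.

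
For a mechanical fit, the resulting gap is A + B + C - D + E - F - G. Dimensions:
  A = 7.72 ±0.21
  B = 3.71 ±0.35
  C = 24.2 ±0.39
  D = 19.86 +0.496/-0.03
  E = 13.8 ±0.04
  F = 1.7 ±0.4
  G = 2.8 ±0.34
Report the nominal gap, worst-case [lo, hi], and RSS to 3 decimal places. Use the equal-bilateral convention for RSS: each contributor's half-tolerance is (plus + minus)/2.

Stack each dimension's contribution:
  +A: nom +7.720 → Σnom=7.720; wc +0.210/-0.210 → slack +0.210/-0.210; half-tol=0.210, Σhalf²=0.044100
  +B: nom +3.710 → Σnom=11.430; wc +0.350/-0.350 → slack +0.560/-0.560; half-tol=0.350, Σhalf²=0.166600
  +C: nom +24.200 → Σnom=35.630; wc +0.390/-0.390 → slack +0.950/-0.950; half-tol=0.390, Σhalf²=0.318700
  -D: nom -19.860 → Σnom=15.770; wc +0.030/-0.496 → slack +0.980/-1.446; half-tol=0.263, Σhalf²=0.387869
  +E: nom +13.800 → Σnom=29.570; wc +0.040/-0.040 → slack +1.020/-1.486; half-tol=0.040, Σhalf²=0.389469
  -F: nom -1.700 → Σnom=27.870; wc +0.400/-0.400 → slack +1.420/-1.886; half-tol=0.400, Σhalf²=0.549469
  -G: nom -2.800 → Σnom=25.070; wc +0.340/-0.340 → slack +1.760/-2.226; half-tol=0.340, Σhalf²=0.665069
Nominal = 25.070. Worst-case = [25.070 - 2.226, 25.070 + 1.760] = [22.844, 26.830]. RSS = √0.665069 = 0.816.

nominal=25.070 wc=[22.844,26.830] rss=0.816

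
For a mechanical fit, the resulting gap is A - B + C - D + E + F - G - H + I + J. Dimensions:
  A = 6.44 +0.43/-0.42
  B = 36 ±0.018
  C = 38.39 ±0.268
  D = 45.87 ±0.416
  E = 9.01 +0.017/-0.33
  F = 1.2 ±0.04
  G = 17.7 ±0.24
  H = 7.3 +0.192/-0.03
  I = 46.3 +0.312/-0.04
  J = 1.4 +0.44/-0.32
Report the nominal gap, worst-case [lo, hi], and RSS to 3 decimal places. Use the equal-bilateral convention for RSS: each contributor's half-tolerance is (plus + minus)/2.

nominal=-4.130 wc=[-6.414,-1.919] rss=0.838

Stack each dimension's contribution:
  +A: nom +6.440 → Σnom=6.440; wc +0.430/-0.420 → slack +0.430/-0.420; half-tol=0.425, Σhalf²=0.180625
  -B: nom -36.000 → Σnom=-29.560; wc +0.018/-0.018 → slack +0.448/-0.438; half-tol=0.018, Σhalf²=0.180949
  +C: nom +38.390 → Σnom=8.830; wc +0.268/-0.268 → slack +0.716/-0.706; half-tol=0.268, Σhalf²=0.252773
  -D: nom -45.870 → Σnom=-37.040; wc +0.416/-0.416 → slack +1.132/-1.122; half-tol=0.416, Σhalf²=0.425829
  +E: nom +9.010 → Σnom=-28.030; wc +0.017/-0.330 → slack +1.149/-1.452; half-tol=0.174, Σhalf²=0.455931
  +F: nom +1.200 → Σnom=-26.830; wc +0.040/-0.040 → slack +1.189/-1.492; half-tol=0.040, Σhalf²=0.457531
  -G: nom -17.700 → Σnom=-44.530; wc +0.240/-0.240 → slack +1.429/-1.732; half-tol=0.240, Σhalf²=0.515131
  -H: nom -7.300 → Σnom=-51.830; wc +0.030/-0.192 → slack +1.459/-1.924; half-tol=0.111, Σhalf²=0.527452
  +I: nom +46.300 → Σnom=-5.530; wc +0.312/-0.040 → slack +1.771/-1.964; half-tol=0.176, Σhalf²=0.558428
  +J: nom +1.400 → Σnom=-4.130; wc +0.440/-0.320 → slack +2.211/-2.284; half-tol=0.380, Σhalf²=0.702828
Nominal = -4.130. Worst-case = [-4.130 - 2.284, -4.130 + 2.211] = [-6.414, -1.919]. RSS = √0.702828 = 0.838.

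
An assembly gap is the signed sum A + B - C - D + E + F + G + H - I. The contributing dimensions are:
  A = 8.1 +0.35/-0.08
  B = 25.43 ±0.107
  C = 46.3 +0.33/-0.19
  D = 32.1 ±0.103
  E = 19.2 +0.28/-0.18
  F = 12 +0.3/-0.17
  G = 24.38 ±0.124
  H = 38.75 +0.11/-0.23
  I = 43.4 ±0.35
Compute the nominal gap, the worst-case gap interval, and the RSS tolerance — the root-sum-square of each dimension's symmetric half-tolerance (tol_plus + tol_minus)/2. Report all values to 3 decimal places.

Stack each dimension's contribution:
  +A: nom +8.100 → Σnom=8.100; wc +0.350/-0.080 → slack +0.350/-0.080; half-tol=0.215, Σhalf²=0.046225
  +B: nom +25.430 → Σnom=33.530; wc +0.107/-0.107 → slack +0.457/-0.187; half-tol=0.107, Σhalf²=0.057674
  -C: nom -46.300 → Σnom=-12.770; wc +0.190/-0.330 → slack +0.647/-0.517; half-tol=0.260, Σhalf²=0.125274
  -D: nom -32.100 → Σnom=-44.870; wc +0.103/-0.103 → slack +0.750/-0.620; half-tol=0.103, Σhalf²=0.135883
  +E: nom +19.200 → Σnom=-25.670; wc +0.280/-0.180 → slack +1.030/-0.800; half-tol=0.230, Σhalf²=0.188783
  +F: nom +12.000 → Σnom=-13.670; wc +0.300/-0.170 → slack +1.330/-0.970; half-tol=0.235, Σhalf²=0.244008
  +G: nom +24.380 → Σnom=10.710; wc +0.124/-0.124 → slack +1.454/-1.094; half-tol=0.124, Σhalf²=0.259384
  +H: nom +38.750 → Σnom=49.460; wc +0.110/-0.230 → slack +1.564/-1.324; half-tol=0.170, Σhalf²=0.288284
  -I: nom -43.400 → Σnom=6.060; wc +0.350/-0.350 → slack +1.914/-1.674; half-tol=0.350, Σhalf²=0.410784
Nominal = 6.060. Worst-case = [6.060 - 1.674, 6.060 + 1.914] = [4.386, 7.974]. RSS = √0.410784 = 0.641.

nominal=6.060 wc=[4.386,7.974] rss=0.641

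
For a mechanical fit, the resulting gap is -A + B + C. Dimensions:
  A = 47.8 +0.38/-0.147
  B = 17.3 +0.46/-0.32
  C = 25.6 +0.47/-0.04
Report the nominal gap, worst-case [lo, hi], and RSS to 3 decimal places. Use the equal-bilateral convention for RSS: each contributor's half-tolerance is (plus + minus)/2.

nominal=-4.900 wc=[-5.640,-3.823] rss=0.535

Stack each dimension's contribution:
  -A: nom -47.800 → Σnom=-47.800; wc +0.147/-0.380 → slack +0.147/-0.380; half-tol=0.264, Σhalf²=0.069432
  +B: nom +17.300 → Σnom=-30.500; wc +0.460/-0.320 → slack +0.607/-0.700; half-tol=0.390, Σhalf²=0.221532
  +C: nom +25.600 → Σnom=-4.900; wc +0.470/-0.040 → slack +1.077/-0.740; half-tol=0.255, Σhalf²=0.286557
Nominal = -4.900. Worst-case = [-4.900 - 0.740, -4.900 + 1.077] = [-5.640, -3.823]. RSS = √0.286557 = 0.535.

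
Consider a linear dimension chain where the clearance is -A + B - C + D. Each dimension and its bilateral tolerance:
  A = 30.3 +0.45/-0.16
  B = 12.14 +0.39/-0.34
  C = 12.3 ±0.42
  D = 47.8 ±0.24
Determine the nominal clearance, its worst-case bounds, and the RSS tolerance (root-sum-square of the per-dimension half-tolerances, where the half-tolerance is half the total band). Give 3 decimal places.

Stack each dimension's contribution:
  -A: nom -30.300 → Σnom=-30.300; wc +0.160/-0.450 → slack +0.160/-0.450; half-tol=0.305, Σhalf²=0.093025
  +B: nom +12.140 → Σnom=-18.160; wc +0.390/-0.340 → slack +0.550/-0.790; half-tol=0.365, Σhalf²=0.226250
  -C: nom -12.300 → Σnom=-30.460; wc +0.420/-0.420 → slack +0.970/-1.210; half-tol=0.420, Σhalf²=0.402650
  +D: nom +47.800 → Σnom=17.340; wc +0.240/-0.240 → slack +1.210/-1.450; half-tol=0.240, Σhalf²=0.460250
Nominal = 17.340. Worst-case = [17.340 - 1.450, 17.340 + 1.210] = [15.890, 18.550]. RSS = √0.460250 = 0.678.

nominal=17.340 wc=[15.890,18.550] rss=0.678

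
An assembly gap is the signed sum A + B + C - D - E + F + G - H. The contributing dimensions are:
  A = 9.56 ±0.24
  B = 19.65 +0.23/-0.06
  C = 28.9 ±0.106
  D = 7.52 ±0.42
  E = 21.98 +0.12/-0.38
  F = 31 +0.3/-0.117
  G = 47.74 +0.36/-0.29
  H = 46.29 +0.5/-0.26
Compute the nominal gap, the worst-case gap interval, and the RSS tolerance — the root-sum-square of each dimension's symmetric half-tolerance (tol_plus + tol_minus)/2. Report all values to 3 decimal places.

nominal=61.060 wc=[59.207,63.356] rss=0.789

Stack each dimension's contribution:
  +A: nom +9.560 → Σnom=9.560; wc +0.240/-0.240 → slack +0.240/-0.240; half-tol=0.240, Σhalf²=0.057600
  +B: nom +19.650 → Σnom=29.210; wc +0.230/-0.060 → slack +0.470/-0.300; half-tol=0.145, Σhalf²=0.078625
  +C: nom +28.900 → Σnom=58.110; wc +0.106/-0.106 → slack +0.576/-0.406; half-tol=0.106, Σhalf²=0.089861
  -D: nom -7.520 → Σnom=50.590; wc +0.420/-0.420 → slack +0.996/-0.826; half-tol=0.420, Σhalf²=0.266261
  -E: nom -21.980 → Σnom=28.610; wc +0.380/-0.120 → slack +1.376/-0.946; half-tol=0.250, Σhalf²=0.328761
  +F: nom +31.000 → Σnom=59.610; wc +0.300/-0.117 → slack +1.676/-1.063; half-tol=0.208, Σhalf²=0.372233
  +G: nom +47.740 → Σnom=107.350; wc +0.360/-0.290 → slack +2.036/-1.353; half-tol=0.325, Σhalf²=0.477858
  -H: nom -46.290 → Σnom=61.060; wc +0.260/-0.500 → slack +2.296/-1.853; half-tol=0.380, Σhalf²=0.622258
Nominal = 61.060. Worst-case = [61.060 - 1.853, 61.060 + 2.296] = [59.207, 63.356]. RSS = √0.622258 = 0.789.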